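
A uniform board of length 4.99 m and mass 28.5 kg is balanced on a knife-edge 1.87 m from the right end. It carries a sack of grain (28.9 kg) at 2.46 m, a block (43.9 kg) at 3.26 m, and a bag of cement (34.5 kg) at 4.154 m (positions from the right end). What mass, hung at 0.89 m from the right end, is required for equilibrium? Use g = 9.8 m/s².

m ≈ 178 kg

About the knife-edge (at 1.87 m from the right end):
Beam weight: 28.5 × 9.8 = 279.3 N down at 2.495 m → arm 0.625 m, τ = 279.3 × 0.625 = 174.6 N·m counterclockwise.
Sack of grain: 28.9 × 9.8 = 283.2 N down at 2.46 m → arm 0.59 m, τ = 283.2 × 0.59 = 167.1 N·m counterclockwise.
Block: 43.9 × 9.8 = 430.2 N down at 3.26 m → arm 1.39 m, τ = 430.2 × 1.39 = 598 N·m counterclockwise.
Bag of cement: 34.5 × 9.8 = 338.1 N down at 4.154 m → arm 2.284 m, τ = 338.1 × 2.284 = 772.2 N·m counterclockwise.
Net moment of known loads = 1712 N·m counterclockwise.
An unknown mass m at 0.89 m has arm 0.98 m; its moment is m·g·0.98 clockwise.
For rotational equilibrium, m × 9.8 × 0.98 = 1712, so m = 1712 / (9.8 × 0.98) = 178 kg.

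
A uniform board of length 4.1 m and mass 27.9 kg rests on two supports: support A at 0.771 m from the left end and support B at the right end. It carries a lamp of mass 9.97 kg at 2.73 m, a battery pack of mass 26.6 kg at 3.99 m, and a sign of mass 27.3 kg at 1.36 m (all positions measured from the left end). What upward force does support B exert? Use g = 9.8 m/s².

R_B ≈ 462 N

About support A:
Beam weight: 27.9 × 9.8 = 273.4 N down at 2.05 m → arm 1.279 m, τ = 273.4 × 1.279 = 349.7 N·m clockwise.
Lamp: 9.97 × 9.8 = 97.71 N down at 2.73 m → arm 1.959 m, τ = 97.71 × 1.959 = 191.4 N·m clockwise.
Battery pack: 26.6 × 9.8 = 260.7 N down at 3.99 m → arm 3.219 m, τ = 260.7 × 3.219 = 839.2 N·m clockwise.
Sign: 27.3 × 9.8 = 267.5 N down at 1.36 m → arm 0.589 m, τ = 267.5 × 0.589 = 157.6 N·m clockwise.
Net load moment about support A = 1538 N·m clockwise.
Reaction R at support B is upward at 4.1 m, arm 3.329 m → moment R × 3.329 counterclockwise.
Στ = 0 ⇒ R × 3.329 = 1538 ⇒ R = 462 N.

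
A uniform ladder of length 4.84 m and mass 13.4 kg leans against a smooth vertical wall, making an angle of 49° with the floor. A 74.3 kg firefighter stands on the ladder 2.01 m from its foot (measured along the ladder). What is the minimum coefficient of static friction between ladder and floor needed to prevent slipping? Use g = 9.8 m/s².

μ_min ≈ 0.372

About the foot of the ladder:
Ladder weight 13.4×9.8 = 131.3 N acts at 2.42 m along the ladder; its horizontal arm is 2.42·cos49° = 1.588 m → τ = 208.5 N·m clockwise.
Firefighter: 74.3×9.8 = 728.1 N at 2.01 m → arm 1.319 m → τ = 960.4 N·m clockwise.
Wall normal N acts horizontally at the top; its moment arm is the height L sinθ = 4.84·sin49° = 3.653 m, counterclockwise.
For rotational equilibrium, N × 3.653 = 1169, so N = 320 N.
ΣFx = 0 ⇒ f = N_wall = 320 N. ΣFy = 0 ⇒ N_floor = 859.4 N.
μ_min = f / N_floor = 320 / 859.4 = 0.372.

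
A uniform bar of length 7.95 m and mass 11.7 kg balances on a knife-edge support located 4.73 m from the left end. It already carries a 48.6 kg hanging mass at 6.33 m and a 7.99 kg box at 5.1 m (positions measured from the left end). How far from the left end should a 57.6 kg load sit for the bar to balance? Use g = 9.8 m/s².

Sum moments about the knife-edge support (at 4.73 m from the left end) (the support reaction has zero arm there).
Beam weight: 11.7 × 9.8 = 114.7 N down at 3.975 m → arm 0.755 m, τ = 114.7 × 0.755 = 86.6 N·m counterclockwise.
Hanging mass: 48.6 × 9.8 = 476.3 N down at 6.33 m → arm 1.6 m, τ = 476.3 × 1.6 = 762.1 N·m clockwise.
Box: 7.99 × 9.8 = 78.3 N down at 5.1 m → arm 0.37 m, τ = 78.3 × 0.37 = 28.97 N·m clockwise.
Net moment of existing loads = 704.5 N·m clockwise.
The load weighs 57.6 × 9.8 = 564.5 N and must supply an equal counterclockwise moment, so its lever arm about the knife-edge support is 704.5 / 564.5 = 1.25 m.
That puts it at 4.73 − 1.25 = 3.48 m from the left end.

x ≈ 3.48 m from the left end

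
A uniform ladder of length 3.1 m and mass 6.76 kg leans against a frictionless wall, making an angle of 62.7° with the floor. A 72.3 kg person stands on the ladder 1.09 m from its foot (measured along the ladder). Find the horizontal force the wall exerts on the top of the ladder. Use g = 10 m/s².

N_wall ≈ 149 N

Take moments about the foot of the ladder.
Ladder weight 6.76×10 = 67.6 N acts at 1.55 m along the ladder; its horizontal arm is 1.55·cos62.7° = 0.7109 m → τ = 48.06 N·m clockwise.
Person: 72.3×10 = 723 N at 1.09 m → arm 0.4999 m → τ = 361.4 N·m clockwise.
Wall normal N acts horizontally at the top; its moment arm is the height L sinθ = 3.1·sin62.7° = 2.755 m, counterclockwise.
Setting net torque to zero: N × 2.755 = 409.5 → N = 149 N.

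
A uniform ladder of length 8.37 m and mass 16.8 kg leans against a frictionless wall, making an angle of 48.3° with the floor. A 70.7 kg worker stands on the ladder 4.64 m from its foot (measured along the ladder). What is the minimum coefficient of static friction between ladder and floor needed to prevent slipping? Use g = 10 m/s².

μ_min ≈ 0.485

Choose the foot of the ladder as the axis so the floor normal and friction both act there and drop out.
Ladder weight 16.8×10 = 168 N acts at 4.185 m along the ladder; its horizontal arm is 4.185·cos48.3° = 2.784 m → τ = 467.7 N·m clockwise.
Worker: 70.7×10 = 707 N at 4.64 m → arm 3.087 m → τ = 2183 N·m clockwise.
Wall normal N acts horizontally at the top; its moment arm is the height L sinθ = 8.37·sin48.3° = 6.249 m, counterclockwise.
Στ = 0 ⇒ N × 6.249 = 2651 ⇒ N = 424.2 N.
ΣFx = 0 ⇒ f = N_wall = 424.2 N. ΣFy = 0 ⇒ N_floor = 875 N.
μ_min = f / N_floor = 424.2 / 875 = 0.485.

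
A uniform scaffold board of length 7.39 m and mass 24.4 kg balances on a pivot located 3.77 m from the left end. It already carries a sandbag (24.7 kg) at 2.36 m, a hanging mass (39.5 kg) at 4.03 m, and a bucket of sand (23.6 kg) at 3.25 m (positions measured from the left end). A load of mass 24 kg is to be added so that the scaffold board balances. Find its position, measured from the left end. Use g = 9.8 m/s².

x ≈ 5.38 m from the left end

Choose the pivot (at 3.77 m from the left end) as the axis so the support reaction has zero arm there.
Beam weight: 24.4 × 9.8 = 239.1 N down at 3.695 m → arm 0.075 m, τ = 239.1 × 0.075 = 17.93 N·m counterclockwise.
Sandbag: 24.7 × 9.8 = 242.1 N down at 2.36 m → arm 1.41 m, τ = 242.1 × 1.41 = 341.4 N·m counterclockwise.
Hanging mass: 39.5 × 9.8 = 387.1 N down at 4.03 m → arm 0.26 m, τ = 387.1 × 0.26 = 100.6 N·m clockwise.
Bucket of sand: 23.6 × 9.8 = 231.3 N down at 3.25 m → arm 0.52 m, τ = 231.3 × 0.52 = 120.3 N·m counterclockwise.
Net moment of existing loads = 379 N·m counterclockwise.
The load weighs 24 × 9.8 = 235.2 N and must supply an equal clockwise moment, so its lever arm about the pivot is 379 / 235.2 = 1.61 m.
That puts it at 3.77 + 1.61 = 5.38 m from the left end.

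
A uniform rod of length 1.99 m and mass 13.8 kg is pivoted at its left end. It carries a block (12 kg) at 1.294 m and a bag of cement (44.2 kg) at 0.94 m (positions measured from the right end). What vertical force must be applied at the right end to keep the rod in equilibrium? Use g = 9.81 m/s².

F ≈ 338 N

Taking torques about the left end:
Beam weight: 13.8 × 9.81 = 135.4 N down at 0.995 m → arm 0.995 m, τ = 135.4 × 0.995 = 134.7 N·m clockwise.
Block: 12 × 9.81 = 117.7 N down at 1.294 m → arm 0.696 m, τ = 117.7 × 0.696 = 81.92 N·m clockwise.
Bag of cement: 44.2 × 9.81 = 433.6 N down at 0.94 m → arm 1.05 m, τ = 433.6 × 1.05 = 455.3 N·m clockwise.
Net moment of the loads = 671.9 N·m clockwise.
The upward force F acts at the right end, arm 1.99 m, giving F × 1.99 counterclockwise.
Setting net torque to zero: F × 1.99 = 671.9 → F = 671.9 / 1.99 = 338 N.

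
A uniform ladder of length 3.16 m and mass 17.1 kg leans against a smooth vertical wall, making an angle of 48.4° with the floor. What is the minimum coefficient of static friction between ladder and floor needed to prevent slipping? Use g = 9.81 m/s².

Sum moments about the foot of the ladder (the floor normal and friction both act there and drop out).
Ladder weight 17.1×9.81 = 167.8 N acts at 1.58 m along the ladder; its horizontal arm is 1.58·cos48.4° = 1.049 m → τ = 176 N·m clockwise.
Wall normal N acts horizontally at the top; its moment arm is the height L sinθ = 3.16·sin48.4° = 2.363 m, counterclockwise.
For rotational equilibrium, N × 2.363 = 176, so N = 74.48 N.
ΣFx = 0 ⇒ f = N_wall = 74.48 N. ΣFy = 0 ⇒ N_floor = 167.8 N.
μ_min = f / N_floor = 74.48 / 167.8 = 0.444.

μ_min ≈ 0.444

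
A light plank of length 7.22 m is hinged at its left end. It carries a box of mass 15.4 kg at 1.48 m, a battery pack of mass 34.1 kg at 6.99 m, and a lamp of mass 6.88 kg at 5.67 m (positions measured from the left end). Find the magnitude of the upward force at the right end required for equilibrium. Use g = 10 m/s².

Taking torques about the left end:
Box: 15.4 × 10 = 154 N down at 1.48 m → arm 1.48 m, τ = 154 × 1.48 = 227.9 N·m clockwise.
Battery pack: 34.1 × 10 = 341 N down at 6.99 m → arm 6.99 m, τ = 341 × 6.99 = 2384 N·m clockwise.
Lamp: 6.88 × 10 = 68.8 N down at 5.67 m → arm 5.67 m, τ = 68.8 × 5.67 = 390.1 N·m clockwise.
Net moment of the loads = 3002 N·m clockwise.
The upward force F acts at the right end, arm 7.22 m, giving F × 7.22 counterclockwise.
Balancing moments: F × 7.22 = 3002, giving F = 3002 / 7.22 = 416 N.

F ≈ 416 N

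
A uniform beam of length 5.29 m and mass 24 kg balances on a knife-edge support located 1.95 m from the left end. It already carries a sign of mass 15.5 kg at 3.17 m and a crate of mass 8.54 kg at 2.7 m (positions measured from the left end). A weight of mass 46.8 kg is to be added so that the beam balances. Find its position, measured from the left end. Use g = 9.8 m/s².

x ≈ 1.05 m from the left end

Take moments about the knife-edge support (at 1.95 m from the left end).
Beam weight: 24 × 9.8 = 235.2 N down at 2.645 m → arm 0.695 m, τ = 235.2 × 0.695 = 163.5 N·m clockwise.
Sign: 15.5 × 9.8 = 151.9 N down at 3.17 m → arm 1.22 m, τ = 151.9 × 1.22 = 185.3 N·m clockwise.
Crate: 8.54 × 9.8 = 83.69 N down at 2.7 m → arm 0.75 m, τ = 83.69 × 0.75 = 62.77 N·m clockwise.
Net moment of existing loads = 411.6 N·m clockwise.
The weight weighs 46.8 × 9.8 = 458.6 N and must supply an equal counterclockwise moment, so its lever arm about the knife-edge support is 411.6 / 458.6 = 0.898 m.
That puts it at 1.95 − 0.898 = 1.05 m from the left end.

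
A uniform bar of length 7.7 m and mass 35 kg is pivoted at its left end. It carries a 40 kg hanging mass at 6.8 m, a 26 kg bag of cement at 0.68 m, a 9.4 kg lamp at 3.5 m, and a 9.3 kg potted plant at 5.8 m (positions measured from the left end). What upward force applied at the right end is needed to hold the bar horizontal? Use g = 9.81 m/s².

Take moments about the left end.
Beam weight: 35 × 9.81 = 343.4 N down at 3.85 m → arm 3.85 m, τ = 343.4 × 3.85 = 1322 N·m clockwise.
Hanging mass: 40 × 9.81 = 392.4 N down at 6.8 m → arm 6.8 m, τ = 392.4 × 6.8 = 2668 N·m clockwise.
Bag of cement: 26 × 9.81 = 255.1 N down at 0.68 m → arm 0.68 m, τ = 255.1 × 0.68 = 173.5 N·m clockwise.
Lamp: 9.4 × 9.81 = 92.21 N down at 3.5 m → arm 3.5 m, τ = 92.21 × 3.5 = 322.7 N·m clockwise.
Potted plant: 9.3 × 9.81 = 91.23 N down at 5.8 m → arm 5.8 m, τ = 91.23 × 5.8 = 529.1 N·m clockwise.
Net moment of the loads = 5015 N·m clockwise.
The upward force F acts at the right end, arm 7.7 m, giving F × 7.7 counterclockwise.
Balancing moments: F × 7.7 = 5015, giving F = 5015 / 7.7 = 651 N.

F ≈ 651 N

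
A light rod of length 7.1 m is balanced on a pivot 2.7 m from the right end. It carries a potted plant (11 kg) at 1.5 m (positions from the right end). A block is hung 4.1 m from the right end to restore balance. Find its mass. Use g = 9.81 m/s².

m ≈ 9.43 kg

Taking torques about the pivot (at 2.7 m from the right end):
Potted plant: 11 × 9.81 = 107.9 N down at 1.5 m → arm 1.2 m, τ = 107.9 × 1.2 = 129.5 N·m clockwise.
Net moment of known loads = 129.5 N·m clockwise.
An unknown mass m at 4.1 m has arm 1.4 m; its moment is m·g·1.4 counterclockwise.
For rotational equilibrium, m × 9.81 × 1.4 = 129.5, so m = 129.5 / (9.81 × 1.4) = 9.43 kg.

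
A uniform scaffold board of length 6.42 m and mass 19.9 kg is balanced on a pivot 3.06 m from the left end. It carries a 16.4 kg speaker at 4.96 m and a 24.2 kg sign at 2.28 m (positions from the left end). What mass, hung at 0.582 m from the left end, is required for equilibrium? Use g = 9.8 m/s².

Sum moments about the pivot (at 3.06 m from the left end) (the support reaction has zero arm there).
Beam weight: 19.9 × 9.8 = 195 N down at 3.21 m → arm 0.15 m, τ = 195 × 0.15 = 29.25 N·m clockwise.
Speaker: 16.4 × 9.8 = 160.7 N down at 4.96 m → arm 1.9 m, τ = 160.7 × 1.9 = 305.3 N·m clockwise.
Sign: 24.2 × 9.8 = 237.2 N down at 2.28 m → arm 0.78 m, τ = 237.2 × 0.78 = 185 N·m counterclockwise.
Net moment of known loads = 149.6 N·m clockwise.
An unknown mass m at 0.582 m has arm 2.478 m; its moment is m·g·2.478 counterclockwise.
Setting net torque to zero: m × 9.8 × 2.478 = 149.6 → m = 149.6 / (9.8 × 2.478) = 6.16 kg.

m ≈ 6.16 kg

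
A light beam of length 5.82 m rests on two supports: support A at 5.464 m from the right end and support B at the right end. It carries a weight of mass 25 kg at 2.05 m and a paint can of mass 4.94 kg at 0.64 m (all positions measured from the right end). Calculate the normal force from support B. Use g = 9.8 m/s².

R_B ≈ 196 N

Taking torques about support A:
Weight: 25 × 9.8 = 245 N down at 2.05 m → arm 3.414 m, τ = 245 × 3.414 = 836.4 N·m clockwise.
Paint can: 4.94 × 9.8 = 48.41 N down at 0.64 m → arm 4.824 m, τ = 48.41 × 4.824 = 233.5 N·m clockwise.
Net load moment about support A = 1070 N·m clockwise.
Reaction R at support B is upward at 0 m, arm 5.464 m → moment R × 5.464 counterclockwise.
For rotational equilibrium, R × 5.464 = 1070, so R = 196 N.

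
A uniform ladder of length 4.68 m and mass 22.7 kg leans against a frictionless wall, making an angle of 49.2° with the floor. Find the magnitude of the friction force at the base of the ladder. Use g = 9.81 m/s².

f ≈ 96.1 N

Taking torques about the foot of the ladder:
Ladder weight 22.7×9.81 = 222.7 N acts at 2.34 m along the ladder; its horizontal arm is 2.34·cos49.2° = 1.529 m → τ = 340.5 N·m clockwise.
Wall normal N acts horizontally at the top; its moment arm is the height L sinθ = 4.68·sin49.2° = 3.543 m, counterclockwise.
Στ = 0 ⇒ N × 3.543 = 340.5 ⇒ N = 96.1 N.
ΣFx = 0: friction at the foot balances the wall's push, so f = N_wall = 96.1 N.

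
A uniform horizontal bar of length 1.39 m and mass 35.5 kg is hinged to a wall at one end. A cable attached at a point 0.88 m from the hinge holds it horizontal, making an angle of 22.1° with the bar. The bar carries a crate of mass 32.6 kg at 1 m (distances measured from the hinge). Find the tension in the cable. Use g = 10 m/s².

T ≈ 1730 N

Take moments about the hinge.
Beam weight: 35.5 × 10 = 355 N down at 0.695 m → arm 0.695 m, τ = 355 × 0.695 = 246.7 N·m clockwise.
Crate: 32.6 × 10 = 326 N down at 1 m → arm 1 m, τ = 326 × 1 = 326 N·m clockwise.
Total clockwise load moment = 572.7 N·m.
The cable tension T acts at 0.88 m; only its component perpendicular to the bar, T sinθ, produces torque. sin 22.1° = 0.3762.
For rotational equilibrium, T × 0.88 × 0.3762 = 572.7, so T = 572.7 / 0.3311 = 1730 N.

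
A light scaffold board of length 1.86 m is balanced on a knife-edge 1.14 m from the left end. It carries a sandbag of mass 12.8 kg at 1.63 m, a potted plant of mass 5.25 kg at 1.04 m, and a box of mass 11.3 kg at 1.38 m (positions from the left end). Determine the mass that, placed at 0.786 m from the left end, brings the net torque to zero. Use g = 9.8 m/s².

m ≈ 23.9 kg

Take moments about the knife-edge (at 1.14 m from the left end).
Sandbag: 12.8 × 9.8 = 125.4 N down at 1.63 m → arm 0.49 m, τ = 125.4 × 0.49 = 61.45 N·m clockwise.
Potted plant: 5.25 × 9.8 = 51.45 N down at 1.04 m → arm 0.1 m, τ = 51.45 × 0.1 = 5.145 N·m counterclockwise.
Box: 11.3 × 9.8 = 110.7 N down at 1.38 m → arm 0.24 m, τ = 110.7 × 0.24 = 26.57 N·m clockwise.
Net moment of known loads = 82.88 N·m clockwise.
An unknown mass m at 0.786 m has arm 0.354 m; its moment is m·g·0.354 counterclockwise.
Στ = 0 ⇒ m × 9.8 × 0.354 = 82.88 ⇒ m = 82.88 / (9.8 × 0.354) = 23.9 kg.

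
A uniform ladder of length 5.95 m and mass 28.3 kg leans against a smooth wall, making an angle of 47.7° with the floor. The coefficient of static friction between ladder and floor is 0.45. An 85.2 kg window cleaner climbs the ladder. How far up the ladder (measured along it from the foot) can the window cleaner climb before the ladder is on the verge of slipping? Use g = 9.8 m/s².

d ≈ 2.93 m

Take moments about the foot of the ladder.
Ladder weight 28.3×9.8 = 277.3 N acts at 2.975 m along the ladder; its horizontal arm is 2.975·cos47.7° = 2.002 m → τ = 555.2 N·m clockwise.
Window cleaner weight 85.2×9.8 = 835 N at distance d → arm d·cos47.7° → τ = 835·d·0.673 clockwise.
Wall normal N at the top has arm L sinθ = 4.401 m counterclockwise, so Στ = 0 gives N·4.401 = 555.2 + 562·d.
ΣFy = 0 ⇒ N_floor = 1112 N, so the maximum friction is μ_s·N_floor = 0.45×1112 = 500.4 N. ΣFx = 0 ⇒ N_wall = f, so at the slipping point N = 500.4 N.
Substituting: 500.4×4.401 = 555.2 + 562·d ⇒ d = (2202 − 555.2) / 562 = 2.93 m.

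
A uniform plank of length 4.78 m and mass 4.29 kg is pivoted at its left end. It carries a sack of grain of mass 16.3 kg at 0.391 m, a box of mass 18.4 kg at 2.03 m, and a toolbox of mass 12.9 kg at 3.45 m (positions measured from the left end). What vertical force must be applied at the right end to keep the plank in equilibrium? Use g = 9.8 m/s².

F ≈ 202 N

Choose the left end as the axis so the unknown pivot reaction has zero arm there.
Beam weight: 4.29 × 9.8 = 42.04 N down at 2.39 m → arm 2.39 m, τ = 42.04 × 2.39 = 100.5 N·m clockwise.
Sack of grain: 16.3 × 9.8 = 159.7 N down at 0.391 m → arm 0.391 m, τ = 159.7 × 0.391 = 62.44 N·m clockwise.
Box: 18.4 × 9.8 = 180.3 N down at 2.03 m → arm 2.03 m, τ = 180.3 × 2.03 = 366 N·m clockwise.
Toolbox: 12.9 × 9.8 = 126.4 N down at 3.45 m → arm 3.45 m, τ = 126.4 × 3.45 = 436.1 N·m clockwise.
Net moment of the loads = 965 N·m clockwise.
The upward force F acts at the right end, arm 4.78 m, giving F × 4.78 counterclockwise.
For rotational equilibrium, F × 4.78 = 965, so F = 965 / 4.78 = 202 N.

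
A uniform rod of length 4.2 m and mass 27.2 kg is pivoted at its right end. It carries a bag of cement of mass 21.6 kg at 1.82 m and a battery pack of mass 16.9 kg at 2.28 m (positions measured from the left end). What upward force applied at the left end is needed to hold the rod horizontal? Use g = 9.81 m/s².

F ≈ 329 N

Take moments about the right end.
Beam weight: 27.2 × 9.81 = 266.8 N down at 2.1 m → arm 2.1 m, τ = 266.8 × 2.1 = 560.3 N·m counterclockwise.
Bag of cement: 21.6 × 9.81 = 211.9 N down at 1.82 m → arm 2.38 m, τ = 211.9 × 2.38 = 504.3 N·m counterclockwise.
Battery pack: 16.9 × 9.81 = 165.8 N down at 2.28 m → arm 1.92 m, τ = 165.8 × 1.92 = 318.3 N·m counterclockwise.
Net moment of the loads = 1383 N·m counterclockwise.
The upward force F acts at the left end, arm 4.2 m, giving F × 4.2 clockwise.
For rotational equilibrium, F × 4.2 = 1383, so F = 1383 / 4.2 = 329 N.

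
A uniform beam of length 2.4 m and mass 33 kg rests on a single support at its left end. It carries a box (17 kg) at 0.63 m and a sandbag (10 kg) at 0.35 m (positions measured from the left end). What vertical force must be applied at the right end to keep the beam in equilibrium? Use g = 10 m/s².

Take moments about the left end.
Beam weight: 33 × 10 = 330 N down at 1.2 m → arm 1.2 m, τ = 330 × 1.2 = 396 N·m clockwise.
Box: 17 × 10 = 170 N down at 0.63 m → arm 0.63 m, τ = 170 × 0.63 = 107.1 N·m clockwise.
Sandbag: 10 × 10 = 100 N down at 0.35 m → arm 0.35 m, τ = 100 × 0.35 = 35 N·m clockwise.
Net moment of the loads = 538.1 N·m clockwise.
The upward force F acts at the right end, arm 2.4 m, giving F × 2.4 counterclockwise.
For rotational equilibrium, F × 2.4 = 538.1, so F = 538.1 / 2.4 = 224 N.

F ≈ 224 N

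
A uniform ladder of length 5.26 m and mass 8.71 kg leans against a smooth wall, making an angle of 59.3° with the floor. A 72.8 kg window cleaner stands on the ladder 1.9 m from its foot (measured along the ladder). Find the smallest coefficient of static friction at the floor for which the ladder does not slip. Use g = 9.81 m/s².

μ_min ≈ 0.223

Taking torques about the foot of the ladder:
Ladder weight 8.71×9.81 = 85.45 N acts at 2.63 m along the ladder; its horizontal arm is 2.63·cos59.3° = 1.343 m → τ = 114.8 N·m clockwise.
Window cleaner: 72.8×9.81 = 714.2 N at 1.9 m → arm 0.97 m → τ = 692.8 N·m clockwise.
Wall normal N acts horizontally at the top; its moment arm is the height L sinθ = 5.26·sin59.3° = 4.523 m, counterclockwise.
Setting net torque to zero: N × 4.523 = 807.6 → N = 178.6 N.
ΣFx = 0 ⇒ f = N_wall = 178.6 N. ΣFy = 0 ⇒ N_floor = 799.7 N.
μ_min = f / N_floor = 178.6 / 799.7 = 0.223.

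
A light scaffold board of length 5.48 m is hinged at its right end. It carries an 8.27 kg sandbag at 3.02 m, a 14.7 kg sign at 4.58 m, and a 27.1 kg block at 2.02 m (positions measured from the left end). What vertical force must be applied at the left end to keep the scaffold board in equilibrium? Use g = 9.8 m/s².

F ≈ 228 N

Taking torques about the right end:
Sandbag: 8.27 × 9.8 = 81.05 N down at 3.02 m → arm 2.46 m, τ = 81.05 × 2.46 = 199.4 N·m counterclockwise.
Sign: 14.7 × 9.8 = 144.1 N down at 4.58 m → arm 0.9 m, τ = 144.1 × 0.9 = 129.7 N·m counterclockwise.
Block: 27.1 × 9.8 = 265.6 N down at 2.02 m → arm 3.46 m, τ = 265.6 × 3.46 = 919 N·m counterclockwise.
Net moment of the loads = 1248 N·m counterclockwise.
The upward force F acts at the left end, arm 5.48 m, giving F × 5.48 clockwise.
Στ = 0 ⇒ F × 5.48 = 1248 ⇒ F = 1248 / 5.48 = 228 N.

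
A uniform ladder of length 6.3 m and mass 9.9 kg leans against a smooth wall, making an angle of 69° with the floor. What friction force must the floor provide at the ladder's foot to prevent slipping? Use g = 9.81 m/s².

Choose the foot of the ladder as the axis so the floor normal and friction both act there and drop out.
Ladder weight 9.9×9.81 = 97.12 N acts at 3.15 m along the ladder; its horizontal arm is 3.15·cos69° = 1.129 m → τ = 109.6 N·m clockwise.
Wall normal N acts horizontally at the top; its moment arm is the height L sinθ = 6.3·sin69° = 5.882 m, counterclockwise.
For rotational equilibrium, N × 5.882 = 109.6, so N = 18.6 N.
ΣFx = 0: friction at the foot balances the wall's push, so f = N_wall = 18.6 N.

f ≈ 18.6 N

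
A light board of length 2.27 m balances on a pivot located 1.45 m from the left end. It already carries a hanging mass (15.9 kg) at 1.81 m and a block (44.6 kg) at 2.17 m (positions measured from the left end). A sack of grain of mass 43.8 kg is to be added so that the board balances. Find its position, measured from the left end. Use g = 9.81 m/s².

x ≈ 0.586 m from the left end

Taking torques about the pivot (at 1.45 m from the left end):
Hanging mass: 15.9 × 9.81 = 156 N down at 1.81 m → arm 0.36 m, τ = 156 × 0.36 = 56.16 N·m clockwise.
Block: 44.6 × 9.81 = 437.5 N down at 2.17 m → arm 0.72 m, τ = 437.5 × 0.72 = 315 N·m clockwise.
Net moment of existing loads = 371.2 N·m clockwise.
The sack of grain weighs 43.8 × 9.81 = 429.7 N and must supply an equal counterclockwise moment, so its lever arm about the pivot is 371.2 / 429.7 = 0.864 m.
That puts it at 1.45 − 0.864 = 0.586 m from the left end.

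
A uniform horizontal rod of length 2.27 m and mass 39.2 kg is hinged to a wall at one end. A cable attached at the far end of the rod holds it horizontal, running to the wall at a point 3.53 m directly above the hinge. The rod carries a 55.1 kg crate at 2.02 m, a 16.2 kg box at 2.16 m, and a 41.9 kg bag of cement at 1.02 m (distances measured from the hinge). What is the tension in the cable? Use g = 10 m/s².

Choose the hinge as the axis so the unknown hinge reaction has zero arm there.
Beam weight: 39.2 × 10 = 392 N down at 1.135 m → arm 1.135 m, τ = 392 × 1.135 = 444.9 N·m clockwise.
Crate: 55.1 × 10 = 551 N down at 2.02 m → arm 2.02 m, τ = 551 × 2.02 = 1113 N·m clockwise.
Box: 16.2 × 10 = 162 N down at 2.16 m → arm 2.16 m, τ = 162 × 2.16 = 349.9 N·m clockwise.
Bag of cement: 41.9 × 10 = 419 N down at 1.02 m → arm 1.02 m, τ = 419 × 1.02 = 427.4 N·m clockwise.
Total clockwise load moment = 2335 N·m.
The cable tension T acts at 2.27 m; only its component perpendicular to the rod, T sinθ, produces torque. sinθ = h/√(h²+d²) = 3.53/√(3.53²+2.27²) = 0.8411.
Balancing moments: T × 2.27 × 0.8411 = 2335, giving T = 2335 / 1.909 = 1220 N.

T ≈ 1220 N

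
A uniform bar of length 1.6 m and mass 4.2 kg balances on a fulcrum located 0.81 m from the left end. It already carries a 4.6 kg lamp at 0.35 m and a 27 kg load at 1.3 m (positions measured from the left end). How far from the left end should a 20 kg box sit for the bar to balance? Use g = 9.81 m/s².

Taking torques about the fulcrum (at 0.81 m from the left end):
Beam weight: 4.2 × 9.81 = 41.2 N down at 0.8 m → arm 0.01 m, τ = 41.2 × 0.01 = 0.412 N·m counterclockwise.
Lamp: 4.6 × 9.81 = 45.13 N down at 0.35 m → arm 0.46 m, τ = 45.13 × 0.46 = 20.76 N·m counterclockwise.
Load: 27 × 9.81 = 264.9 N down at 1.3 m → arm 0.49 m, τ = 264.9 × 0.49 = 129.8 N·m clockwise.
Net moment of existing loads = 108.6 N·m clockwise.
The box weighs 20 × 9.81 = 196.2 N and must supply an equal counterclockwise moment, so its lever arm about the fulcrum is 108.6 / 196.2 = 0.554 m.
That puts it at 0.81 − 0.554 = 0.256 m from the left end.

x ≈ 0.256 m from the left end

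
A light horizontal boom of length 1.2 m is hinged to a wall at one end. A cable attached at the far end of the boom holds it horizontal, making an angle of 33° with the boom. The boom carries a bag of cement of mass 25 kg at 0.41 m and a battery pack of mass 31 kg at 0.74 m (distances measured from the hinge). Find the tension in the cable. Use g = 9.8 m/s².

T ≈ 498 N

Taking torques about the hinge:
Bag of cement: 25 × 9.8 = 245 N down at 0.41 m → arm 0.41 m, τ = 245 × 0.41 = 100.4 N·m clockwise.
Battery pack: 31 × 9.8 = 303.8 N down at 0.74 m → arm 0.74 m, τ = 303.8 × 0.74 = 224.8 N·m clockwise.
Total clockwise load moment = 325.2 N·m.
The cable tension T acts at 1.2 m; only its component perpendicular to the boom, T sinθ, produces torque. sin 33° = 0.5446.
Balancing moments: T × 1.2 × 0.5446 = 325.2, giving T = 325.2 / 0.6535 = 498 N.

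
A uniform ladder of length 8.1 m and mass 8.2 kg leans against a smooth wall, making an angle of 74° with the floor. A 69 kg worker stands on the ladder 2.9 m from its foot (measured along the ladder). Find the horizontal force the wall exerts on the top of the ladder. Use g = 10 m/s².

N_wall ≈ 82.6 N

Take moments about the foot of the ladder.
Ladder weight 8.2×10 = 82 N acts at 4.05 m along the ladder; its horizontal arm is 4.05·cos74° = 1.116 m → τ = 91.51 N·m clockwise.
Worker: 69×10 = 690 N at 2.9 m → arm 0.7993 m → τ = 551.5 N·m clockwise.
Wall normal N acts horizontally at the top; its moment arm is the height L sinθ = 8.1·sin74° = 7.786 m, counterclockwise.
For rotational equilibrium, N × 7.786 = 643, so N = 82.6 N.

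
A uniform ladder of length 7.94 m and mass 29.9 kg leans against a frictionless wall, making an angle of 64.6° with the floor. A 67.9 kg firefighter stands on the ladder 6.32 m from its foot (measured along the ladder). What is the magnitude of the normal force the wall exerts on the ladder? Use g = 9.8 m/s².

Take moments about the foot of the ladder.
Ladder weight 29.9×9.8 = 293 N acts at 3.97 m along the ladder; its horizontal arm is 3.97·cos64.6° = 1.703 m → τ = 499 N·m clockwise.
Firefighter: 67.9×9.8 = 665.4 N at 6.32 m → arm 2.711 m → τ = 1804 N·m clockwise.
Wall normal N acts horizontally at the top; its moment arm is the height L sinθ = 7.94·sin64.6° = 7.172 m, counterclockwise.
For rotational equilibrium, N × 7.172 = 2303, so N = 321 N.

N_wall ≈ 321 N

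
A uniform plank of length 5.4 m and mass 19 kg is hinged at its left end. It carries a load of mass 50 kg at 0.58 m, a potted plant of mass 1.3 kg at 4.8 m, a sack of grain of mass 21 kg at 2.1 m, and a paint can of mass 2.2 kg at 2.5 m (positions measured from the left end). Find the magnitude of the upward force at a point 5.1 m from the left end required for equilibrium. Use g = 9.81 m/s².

Sum moments about the left end (the unknown pivot reaction has zero arm there).
Beam weight: 19 × 9.81 = 186.4 N down at 2.7 m → arm 2.7 m, τ = 186.4 × 2.7 = 503.3 N·m clockwise.
Load: 50 × 9.81 = 490.5 N down at 0.58 m → arm 0.58 m, τ = 490.5 × 0.58 = 284.5 N·m clockwise.
Potted plant: 1.3 × 9.81 = 12.75 N down at 4.8 m → arm 4.8 m, τ = 12.75 × 4.8 = 61.2 N·m clockwise.
Sack of grain: 21 × 9.81 = 206 N down at 2.1 m → arm 2.1 m, τ = 206 × 2.1 = 432.6 N·m clockwise.
Paint can: 2.2 × 9.81 = 21.58 N down at 2.5 m → arm 2.5 m, τ = 21.58 × 2.5 = 53.95 N·m clockwise.
Net moment of the loads = 1336 N·m clockwise.
The upward force F acts at a point 5.1 m from the left end, arm 5.1 m, giving F × 5.1 counterclockwise.
For rotational equilibrium, F × 5.1 = 1336, so F = 1336 / 5.1 = 262 N.

F ≈ 262 N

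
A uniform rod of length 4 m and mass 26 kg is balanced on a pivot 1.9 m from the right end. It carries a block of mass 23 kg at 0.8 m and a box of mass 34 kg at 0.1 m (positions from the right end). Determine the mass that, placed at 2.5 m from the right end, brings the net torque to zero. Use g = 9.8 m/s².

m ≈ 140 kg

About the pivot (at 1.9 m from the right end):
Beam weight: 26 × 9.8 = 254.8 N down at 2 m → arm 0.1 m, τ = 254.8 × 0.1 = 25.48 N·m counterclockwise.
Block: 23 × 9.8 = 225.4 N down at 0.8 m → arm 1.1 m, τ = 225.4 × 1.1 = 247.9 N·m clockwise.
Box: 34 × 9.8 = 333.2 N down at 0.1 m → arm 1.8 m, τ = 333.2 × 1.8 = 599.8 N·m clockwise.
Net moment of known loads = 822.2 N·m clockwise.
An unknown mass m at 2.5 m has arm 0.6 m; its moment is m·g·0.6 counterclockwise.
Setting net torque to zero: m × 9.8 × 0.6 = 822.2 → m = 822.2 / (9.8 × 0.6) = 140 kg.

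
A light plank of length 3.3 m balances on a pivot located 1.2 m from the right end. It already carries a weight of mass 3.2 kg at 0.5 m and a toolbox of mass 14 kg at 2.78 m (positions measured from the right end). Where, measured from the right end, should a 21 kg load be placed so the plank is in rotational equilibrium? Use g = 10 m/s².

x ≈ 0.253 m from the right end

Take moments about the pivot (at 1.2 m from the right end).
Weight: 3.2 × 10 = 32 N down at 0.5 m → arm 0.7 m, τ = 32 × 0.7 = 22.4 N·m clockwise.
Toolbox: 14 × 10 = 140 N down at 2.78 m → arm 1.58 m, τ = 140 × 1.58 = 221.2 N·m counterclockwise.
Net moment of existing loads = 198.8 N·m counterclockwise.
The load weighs 21 × 10 = 210 N and must supply an equal clockwise moment, so its lever arm about the pivot is 198.8 / 210 = 0.947 m.
That puts it at 1.2 − 0.947 = 0.253 m from the right end.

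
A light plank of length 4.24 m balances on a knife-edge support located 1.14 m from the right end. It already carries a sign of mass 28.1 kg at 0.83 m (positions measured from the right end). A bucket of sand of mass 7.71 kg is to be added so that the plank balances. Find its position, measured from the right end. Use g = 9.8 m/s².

About the knife-edge support (at 1.14 m from the right end):
Sign: 28.1 × 9.8 = 275.4 N down at 0.83 m → arm 0.31 m, τ = 275.4 × 0.31 = 85.37 N·m clockwise.
Net moment of existing loads = 85.37 N·m clockwise.
The bucket of sand weighs 7.71 × 9.8 = 75.56 N and must supply an equal counterclockwise moment, so its lever arm about the knife-edge support is 85.37 / 75.56 = 1.13 m.
That puts it at 1.14 + 1.13 = 2.27 m from the right end.

x ≈ 2.27 m from the right end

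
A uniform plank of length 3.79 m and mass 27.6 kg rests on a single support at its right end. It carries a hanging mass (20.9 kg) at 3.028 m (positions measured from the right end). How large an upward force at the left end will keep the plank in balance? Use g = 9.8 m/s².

Take moments about the right end.
Beam weight: 27.6 × 9.8 = 270.5 N down at 1.895 m → arm 1.895 m, τ = 270.5 × 1.895 = 512.6 N·m counterclockwise.
Hanging mass: 20.9 × 9.8 = 204.8 N down at 3.028 m → arm 3.028 m, τ = 204.8 × 3.028 = 620.1 N·m counterclockwise.
Net moment of the loads = 1133 N·m counterclockwise.
The upward force F acts at the left end, arm 3.79 m, giving F × 3.79 clockwise.
Balancing moments: F × 3.79 = 1133, giving F = 1133 / 3.79 = 299 N.

F ≈ 299 N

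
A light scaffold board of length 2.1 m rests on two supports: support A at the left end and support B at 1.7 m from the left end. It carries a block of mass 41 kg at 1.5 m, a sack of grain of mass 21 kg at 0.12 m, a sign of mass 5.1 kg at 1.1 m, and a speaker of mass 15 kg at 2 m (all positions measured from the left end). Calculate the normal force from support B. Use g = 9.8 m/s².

Take moments about support A.
Block: 41 × 9.8 = 401.8 N down at 1.5 m → arm 1.5 m, τ = 401.8 × 1.5 = 602.7 N·m clockwise.
Sack of grain: 21 × 9.8 = 205.8 N down at 0.12 m → arm 0.12 m, τ = 205.8 × 0.12 = 24.7 N·m clockwise.
Sign: 5.1 × 9.8 = 49.98 N down at 1.1 m → arm 1.1 m, τ = 49.98 × 1.1 = 54.98 N·m clockwise.
Speaker: 15 × 9.8 = 147 N down at 2 m → arm 2 m, τ = 147 × 2 = 294 N·m clockwise.
Net load moment about support A = 976.4 N·m clockwise.
Reaction R at support B is upward at 1.7 m, arm 1.7 m → moment R × 1.7 counterclockwise.
For rotational equilibrium, R × 1.7 = 976.4, so R = 574 N.

R_B ≈ 574 N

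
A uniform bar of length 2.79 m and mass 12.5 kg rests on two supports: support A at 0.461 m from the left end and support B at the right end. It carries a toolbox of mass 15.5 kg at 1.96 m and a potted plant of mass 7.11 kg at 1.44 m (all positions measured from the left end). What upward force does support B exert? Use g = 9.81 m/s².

R_B ≈ 176 N

Sum moments about support A (its reaction then has zero moment arm).
Beam weight: 12.5 × 9.81 = 122.6 N down at 1.395 m → arm 0.934 m, τ = 122.6 × 0.934 = 114.5 N·m clockwise.
Toolbox: 15.5 × 9.81 = 152.1 N down at 1.96 m → arm 1.499 m, τ = 152.1 × 1.499 = 228 N·m clockwise.
Potted plant: 7.11 × 9.81 = 69.75 N down at 1.44 m → arm 0.979 m, τ = 69.75 × 0.979 = 68.29 N·m clockwise.
Net load moment about support A = 410.8 N·m clockwise.
Reaction R at support B is upward at 2.79 m, arm 2.329 m → moment R × 2.329 counterclockwise.
Setting net torque to zero: R × 2.329 = 410.8 → R = 176 N.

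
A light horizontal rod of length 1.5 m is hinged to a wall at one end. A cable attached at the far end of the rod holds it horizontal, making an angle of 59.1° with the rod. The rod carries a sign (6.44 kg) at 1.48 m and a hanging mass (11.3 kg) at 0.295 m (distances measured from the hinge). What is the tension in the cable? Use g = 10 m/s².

Choose the hinge as the axis so the unknown hinge reaction has zero arm there.
Sign: 6.44 × 10 = 64.4 N down at 1.48 m → arm 1.48 m, τ = 64.4 × 1.48 = 95.31 N·m clockwise.
Hanging mass: 11.3 × 10 = 113 N down at 0.295 m → arm 0.295 m, τ = 113 × 0.295 = 33.34 N·m clockwise.
Total clockwise load moment = 128.7 N·m.
The cable tension T acts at 1.5 m; only its component perpendicular to the rod, T sinθ, produces torque. sin 59.1° = 0.8581.
For rotational equilibrium, T × 1.5 × 0.8581 = 128.7, so T = 128.7 / 1.287 = 100 N.

T ≈ 100 N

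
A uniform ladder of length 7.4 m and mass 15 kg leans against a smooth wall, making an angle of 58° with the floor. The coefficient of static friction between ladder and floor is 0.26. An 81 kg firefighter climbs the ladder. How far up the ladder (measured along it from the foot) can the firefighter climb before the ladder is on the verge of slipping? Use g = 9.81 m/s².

d ≈ 2.96 m

Sum moments about the foot of the ladder (the floor normal and friction both act there and drop out).
Ladder weight 15×9.81 = 147.2 N acts at 3.7 m along the ladder; its horizontal arm is 3.7·cos58° = 1.961 m → τ = 288.7 N·m clockwise.
Firefighter weight 81×9.81 = 794.6 N at distance d → arm d·cos58° → τ = 794.6·d·0.5299 clockwise.
Wall normal N at the top has arm L sinθ = 6.276 m counterclockwise, so Στ = 0 gives N·6.276 = 288.7 + 421.1·d.
ΣFy = 0 ⇒ N_floor = 941.8 N, so the maximum friction is μ_s·N_floor = 0.26×941.8 = 244.9 N. ΣFx = 0 ⇒ N_wall = f, so at the slipping point N = 244.9 N.
Substituting: 244.9×6.276 = 288.7 + 421.1·d ⇒ d = (1537 − 288.7) / 421.1 = 2.96 m.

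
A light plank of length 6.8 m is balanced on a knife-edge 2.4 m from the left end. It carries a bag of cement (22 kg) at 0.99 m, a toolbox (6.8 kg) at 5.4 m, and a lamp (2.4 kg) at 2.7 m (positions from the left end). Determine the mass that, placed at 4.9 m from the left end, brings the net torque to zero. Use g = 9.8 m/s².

About the knife-edge (at 2.4 m from the left end):
Bag of cement: 22 × 9.8 = 215.6 N down at 0.99 m → arm 1.41 m, τ = 215.6 × 1.41 = 304 N·m counterclockwise.
Toolbox: 6.8 × 9.8 = 66.64 N down at 5.4 m → arm 3 m, τ = 66.64 × 3 = 199.9 N·m clockwise.
Lamp: 2.4 × 9.8 = 23.52 N down at 2.7 m → arm 0.3 m, τ = 23.52 × 0.3 = 7.056 N·m clockwise.
Net moment of known loads = 97.04 N·m counterclockwise.
An unknown mass m at 4.9 m has arm 2.5 m; its moment is m·g·2.5 clockwise.
Στ = 0 ⇒ m × 9.8 × 2.5 = 97.04 ⇒ m = 97.04 / (9.8 × 2.5) = 3.96 kg.

m ≈ 3.96 kg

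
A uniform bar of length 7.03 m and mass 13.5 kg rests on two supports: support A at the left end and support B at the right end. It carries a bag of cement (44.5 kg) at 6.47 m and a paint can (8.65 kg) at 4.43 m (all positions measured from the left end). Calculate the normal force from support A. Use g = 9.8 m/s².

R_A ≈ 132 N

Take moments about support B.
Beam weight: 13.5 × 9.8 = 132.3 N down at 3.515 m → arm 3.515 m, τ = 132.3 × 3.515 = 465 N·m counterclockwise.
Bag of cement: 44.5 × 9.8 = 436.1 N down at 6.47 m → arm 0.56 m, τ = 436.1 × 0.56 = 244.2 N·m counterclockwise.
Paint can: 8.65 × 9.8 = 84.77 N down at 4.43 m → arm 2.6 m, τ = 84.77 × 2.6 = 220.4 N·m counterclockwise.
Net load moment about support B = 929.6 N·m counterclockwise.
Reaction R at support A is upward at 0 m, arm 7.03 m → moment R × 7.03 clockwise.
Balancing moments: R × 7.03 = 929.6, giving R = 132 N.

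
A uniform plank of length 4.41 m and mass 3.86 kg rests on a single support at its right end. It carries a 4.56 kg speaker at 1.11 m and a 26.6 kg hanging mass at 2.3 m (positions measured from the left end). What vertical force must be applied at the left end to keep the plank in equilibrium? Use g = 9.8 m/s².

Taking torques about the right end:
Beam weight: 3.86 × 9.8 = 37.83 N down at 2.205 m → arm 2.205 m, τ = 37.83 × 2.205 = 83.42 N·m counterclockwise.
Speaker: 4.56 × 9.8 = 44.69 N down at 1.11 m → arm 3.3 m, τ = 44.69 × 3.3 = 147.5 N·m counterclockwise.
Hanging mass: 26.6 × 9.8 = 260.7 N down at 2.3 m → arm 2.11 m, τ = 260.7 × 2.11 = 550.1 N·m counterclockwise.
Net moment of the loads = 781 N·m counterclockwise.
The upward force F acts at the left end, arm 4.41 m, giving F × 4.41 clockwise.
Στ = 0 ⇒ F × 4.41 = 781 ⇒ F = 781 / 4.41 = 177 N.

F ≈ 177 N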